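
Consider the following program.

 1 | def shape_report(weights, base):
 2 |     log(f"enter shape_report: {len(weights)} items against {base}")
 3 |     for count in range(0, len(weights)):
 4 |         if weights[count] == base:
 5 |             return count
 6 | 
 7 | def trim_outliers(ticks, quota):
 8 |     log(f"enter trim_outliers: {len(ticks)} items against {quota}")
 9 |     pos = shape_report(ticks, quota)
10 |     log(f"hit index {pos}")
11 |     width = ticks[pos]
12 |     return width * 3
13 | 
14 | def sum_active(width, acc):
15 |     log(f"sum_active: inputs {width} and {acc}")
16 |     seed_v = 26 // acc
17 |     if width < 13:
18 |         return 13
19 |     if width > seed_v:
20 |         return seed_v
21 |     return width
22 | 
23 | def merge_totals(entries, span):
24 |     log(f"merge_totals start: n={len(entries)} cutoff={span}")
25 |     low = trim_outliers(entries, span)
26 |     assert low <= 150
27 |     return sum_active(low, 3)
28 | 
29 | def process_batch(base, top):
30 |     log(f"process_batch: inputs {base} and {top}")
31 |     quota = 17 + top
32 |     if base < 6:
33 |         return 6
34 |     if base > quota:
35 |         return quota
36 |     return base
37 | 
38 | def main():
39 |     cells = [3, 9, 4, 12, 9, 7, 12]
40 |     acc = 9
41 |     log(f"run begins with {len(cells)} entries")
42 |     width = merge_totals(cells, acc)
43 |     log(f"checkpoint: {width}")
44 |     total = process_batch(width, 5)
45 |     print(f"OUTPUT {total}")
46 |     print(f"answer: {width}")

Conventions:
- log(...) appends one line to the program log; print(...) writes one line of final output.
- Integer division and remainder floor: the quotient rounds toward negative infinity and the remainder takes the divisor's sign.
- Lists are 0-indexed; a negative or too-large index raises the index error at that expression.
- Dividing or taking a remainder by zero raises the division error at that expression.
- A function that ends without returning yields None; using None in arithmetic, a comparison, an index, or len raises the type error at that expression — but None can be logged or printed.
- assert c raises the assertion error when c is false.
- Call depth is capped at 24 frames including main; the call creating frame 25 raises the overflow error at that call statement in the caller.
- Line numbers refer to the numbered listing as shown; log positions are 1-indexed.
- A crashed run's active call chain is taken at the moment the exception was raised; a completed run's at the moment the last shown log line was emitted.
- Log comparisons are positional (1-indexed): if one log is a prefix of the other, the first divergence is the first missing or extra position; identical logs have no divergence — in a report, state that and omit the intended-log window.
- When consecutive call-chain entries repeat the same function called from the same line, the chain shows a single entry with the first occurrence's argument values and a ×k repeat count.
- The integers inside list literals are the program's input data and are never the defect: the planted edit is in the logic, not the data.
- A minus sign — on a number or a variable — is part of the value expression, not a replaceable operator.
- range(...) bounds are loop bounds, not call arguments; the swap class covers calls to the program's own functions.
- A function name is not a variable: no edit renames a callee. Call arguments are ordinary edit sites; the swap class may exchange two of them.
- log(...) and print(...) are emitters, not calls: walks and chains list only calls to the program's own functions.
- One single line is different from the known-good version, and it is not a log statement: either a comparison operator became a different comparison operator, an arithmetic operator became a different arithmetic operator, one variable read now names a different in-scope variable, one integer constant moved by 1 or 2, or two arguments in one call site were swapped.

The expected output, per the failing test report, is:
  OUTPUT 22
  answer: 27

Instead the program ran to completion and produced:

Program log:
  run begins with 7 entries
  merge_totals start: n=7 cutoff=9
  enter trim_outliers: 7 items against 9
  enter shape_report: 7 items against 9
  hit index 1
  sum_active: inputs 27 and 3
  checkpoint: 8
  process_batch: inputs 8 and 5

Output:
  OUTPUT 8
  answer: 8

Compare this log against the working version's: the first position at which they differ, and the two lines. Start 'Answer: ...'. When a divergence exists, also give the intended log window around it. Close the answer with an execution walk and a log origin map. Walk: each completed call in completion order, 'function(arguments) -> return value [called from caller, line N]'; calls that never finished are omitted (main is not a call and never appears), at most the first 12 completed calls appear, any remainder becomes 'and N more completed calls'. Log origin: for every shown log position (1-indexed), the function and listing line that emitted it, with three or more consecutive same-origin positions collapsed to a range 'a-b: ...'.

Answer: position 7 — shown 'checkpoint: 8', intended 'checkpoint: 27'.
Intended log window:
  5: hit index 1
  6: sum_active: inputs 27 and 3
  7: checkpoint: 27
  8: process_batch: inputs 27 and 5
Execution walk:
  shape_report([3, 9, 4, 12, 9, 7, 12], 9) -> 1  [called from trim_outliers, line 9]
  trim_outliers([3, 9, 4, 12, 9, 7, 12], 9) -> 27  [called from merge_totals, line 25]
  sum_active(27, 3) -> 8  [called from merge_totals, line 27]
  merge_totals([3, 9, 4, 12, 9, 7, 12], 9) -> 8  [called from main, line 42]
  process_batch(8, 5) -> 8  [called from main, line 44]
Log origin:
  1: logged in main at line 41
  2: logged in merge_totals at line 24
  3: logged in trim_outliers at line 8
  4: logged in shape_report at line 2
  5: logged in trim_outliers at line 10
  6: logged in sum_active at line 15
  7: logged in main at line 43
  8: logged in process_batch at line 30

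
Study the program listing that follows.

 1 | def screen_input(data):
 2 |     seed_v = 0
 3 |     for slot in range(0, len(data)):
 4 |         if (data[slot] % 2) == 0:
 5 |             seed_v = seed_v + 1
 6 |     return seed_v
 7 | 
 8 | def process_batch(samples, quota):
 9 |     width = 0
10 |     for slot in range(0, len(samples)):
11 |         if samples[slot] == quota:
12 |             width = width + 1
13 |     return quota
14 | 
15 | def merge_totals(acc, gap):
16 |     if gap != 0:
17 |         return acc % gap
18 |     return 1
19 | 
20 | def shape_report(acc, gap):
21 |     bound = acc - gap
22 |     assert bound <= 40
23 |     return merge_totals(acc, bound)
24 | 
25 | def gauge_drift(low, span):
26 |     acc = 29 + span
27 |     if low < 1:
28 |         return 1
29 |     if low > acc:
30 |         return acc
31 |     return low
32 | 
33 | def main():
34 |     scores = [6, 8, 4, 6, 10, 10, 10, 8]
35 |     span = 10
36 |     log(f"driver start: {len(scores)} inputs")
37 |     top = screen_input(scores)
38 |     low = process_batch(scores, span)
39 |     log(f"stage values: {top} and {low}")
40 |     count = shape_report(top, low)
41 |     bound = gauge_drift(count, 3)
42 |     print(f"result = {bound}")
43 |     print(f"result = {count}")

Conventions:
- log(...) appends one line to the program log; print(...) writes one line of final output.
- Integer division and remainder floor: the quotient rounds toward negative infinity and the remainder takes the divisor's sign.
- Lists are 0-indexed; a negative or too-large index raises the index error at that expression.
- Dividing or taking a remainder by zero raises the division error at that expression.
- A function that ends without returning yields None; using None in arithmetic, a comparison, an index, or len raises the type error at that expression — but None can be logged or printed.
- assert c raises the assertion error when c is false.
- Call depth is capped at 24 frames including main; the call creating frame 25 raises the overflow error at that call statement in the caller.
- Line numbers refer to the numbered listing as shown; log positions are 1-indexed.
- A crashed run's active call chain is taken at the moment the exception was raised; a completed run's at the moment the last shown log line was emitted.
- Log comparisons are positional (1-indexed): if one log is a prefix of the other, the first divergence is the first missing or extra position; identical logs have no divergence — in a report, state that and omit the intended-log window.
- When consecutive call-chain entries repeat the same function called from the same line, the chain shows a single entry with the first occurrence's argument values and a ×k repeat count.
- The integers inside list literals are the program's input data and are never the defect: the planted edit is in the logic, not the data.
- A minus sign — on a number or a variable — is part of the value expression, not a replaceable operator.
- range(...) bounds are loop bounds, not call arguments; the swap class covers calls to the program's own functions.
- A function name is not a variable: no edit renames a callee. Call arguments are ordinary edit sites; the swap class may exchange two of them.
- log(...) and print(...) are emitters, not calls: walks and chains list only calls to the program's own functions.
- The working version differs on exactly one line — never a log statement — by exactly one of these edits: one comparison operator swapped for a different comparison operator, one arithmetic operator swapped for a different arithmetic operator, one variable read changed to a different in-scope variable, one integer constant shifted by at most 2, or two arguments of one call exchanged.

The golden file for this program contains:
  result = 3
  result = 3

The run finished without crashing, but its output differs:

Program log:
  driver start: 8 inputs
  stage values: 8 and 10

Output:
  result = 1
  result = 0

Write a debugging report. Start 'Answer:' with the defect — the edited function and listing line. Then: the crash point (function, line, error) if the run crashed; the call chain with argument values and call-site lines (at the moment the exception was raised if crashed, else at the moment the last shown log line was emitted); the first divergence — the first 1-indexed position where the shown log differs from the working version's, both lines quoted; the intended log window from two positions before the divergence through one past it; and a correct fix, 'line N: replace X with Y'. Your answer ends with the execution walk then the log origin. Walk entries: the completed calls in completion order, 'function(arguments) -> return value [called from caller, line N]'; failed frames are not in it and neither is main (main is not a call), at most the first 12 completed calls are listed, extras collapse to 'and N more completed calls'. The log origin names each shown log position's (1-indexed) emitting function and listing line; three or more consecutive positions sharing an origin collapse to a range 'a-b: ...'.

Answer: the defect is in process_batch at line 13.
Key observation: Position 2 is the first bad log line: 'stage values: 8 and 10' should read 'stage values: 8 and 3'.
Call chain: main.
First divergence: position 2 — shown 'stage values: 8 and 10', intended 'stage values: 8 and 3'.
Intended log window:
  1: driver start: 8 inputs
  2: stage values: 8 and 3
Execution walk:
  screen_input([6, 8, 4, 6, 10, 10, 10, 8]) -> 8  [called from main, line 37]
  process_batch([6, 8, 4, 6, 10, 10, 10, 8], 10) -> 10  [called from main, line 38]
  merge_totals(8, -2) -> 0  [called from shape_report, line 23]
  shape_report(8, 10) -> 0  [called from main, line 40]
  gauge_drift(0, 3) -> 1  [called from main, line 41]
Log origins:
  1 — main, line 36
  2 — main, line 39
A correct fix: line 13: replace `quota` with `width`.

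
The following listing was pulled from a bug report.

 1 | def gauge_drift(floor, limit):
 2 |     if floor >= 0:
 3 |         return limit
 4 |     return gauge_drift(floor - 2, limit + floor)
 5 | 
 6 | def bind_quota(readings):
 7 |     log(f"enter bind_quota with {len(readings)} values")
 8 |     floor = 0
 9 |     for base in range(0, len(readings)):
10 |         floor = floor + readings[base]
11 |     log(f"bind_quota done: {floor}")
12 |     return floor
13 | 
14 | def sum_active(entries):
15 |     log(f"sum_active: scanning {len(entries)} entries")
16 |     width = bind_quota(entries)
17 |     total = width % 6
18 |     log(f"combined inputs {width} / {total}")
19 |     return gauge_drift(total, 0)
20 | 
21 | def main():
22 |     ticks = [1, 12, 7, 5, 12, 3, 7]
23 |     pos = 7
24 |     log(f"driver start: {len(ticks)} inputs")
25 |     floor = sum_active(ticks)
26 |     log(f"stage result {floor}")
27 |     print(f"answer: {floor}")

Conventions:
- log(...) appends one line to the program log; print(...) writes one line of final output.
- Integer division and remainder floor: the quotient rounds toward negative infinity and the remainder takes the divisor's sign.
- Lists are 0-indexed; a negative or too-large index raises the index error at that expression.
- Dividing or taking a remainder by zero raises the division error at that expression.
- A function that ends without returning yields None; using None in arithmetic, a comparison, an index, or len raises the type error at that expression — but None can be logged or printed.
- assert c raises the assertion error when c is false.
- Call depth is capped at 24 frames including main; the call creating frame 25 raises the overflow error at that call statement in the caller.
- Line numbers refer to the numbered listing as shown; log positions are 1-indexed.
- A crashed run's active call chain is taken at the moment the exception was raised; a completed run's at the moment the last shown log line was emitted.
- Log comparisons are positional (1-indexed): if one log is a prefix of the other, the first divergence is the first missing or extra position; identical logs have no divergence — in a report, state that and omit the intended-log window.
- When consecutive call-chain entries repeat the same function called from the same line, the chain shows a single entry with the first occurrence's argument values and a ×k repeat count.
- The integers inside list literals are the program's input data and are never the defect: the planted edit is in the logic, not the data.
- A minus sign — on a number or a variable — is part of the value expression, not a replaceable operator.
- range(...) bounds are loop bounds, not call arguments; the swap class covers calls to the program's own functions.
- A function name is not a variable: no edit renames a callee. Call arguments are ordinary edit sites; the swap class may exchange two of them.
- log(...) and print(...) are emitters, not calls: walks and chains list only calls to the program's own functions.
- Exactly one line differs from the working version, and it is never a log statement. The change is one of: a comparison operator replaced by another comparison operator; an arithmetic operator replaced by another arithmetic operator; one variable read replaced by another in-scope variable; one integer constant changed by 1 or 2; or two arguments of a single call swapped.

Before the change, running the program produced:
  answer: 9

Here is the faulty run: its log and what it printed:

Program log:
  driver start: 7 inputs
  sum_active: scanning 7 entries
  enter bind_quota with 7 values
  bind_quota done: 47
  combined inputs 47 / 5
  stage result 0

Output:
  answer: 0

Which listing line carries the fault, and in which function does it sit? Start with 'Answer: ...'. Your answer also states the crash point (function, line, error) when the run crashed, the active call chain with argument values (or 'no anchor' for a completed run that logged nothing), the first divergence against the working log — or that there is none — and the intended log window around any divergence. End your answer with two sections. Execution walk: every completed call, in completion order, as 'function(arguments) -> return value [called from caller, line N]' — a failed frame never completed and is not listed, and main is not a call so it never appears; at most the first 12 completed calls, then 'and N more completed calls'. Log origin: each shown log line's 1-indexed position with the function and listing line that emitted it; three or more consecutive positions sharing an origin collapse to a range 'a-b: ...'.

Answer: the defect is in gauge_drift at line 2.
Core observation: At log position 6 the runs split — shown 'stage result 0', but the working version logs 'stage result 9'.
Call chain: main.
First divergence: at position 6 the run shows 'stage result 0' where the working version logs 'stage result 9'.
Intended log window:
  4: bind_quota done: 47
  5: combined inputs 47 / 5
  6: stage result 9
Execution walk:
  bind_quota([1, 12, 7, 5, 12, 3, 7]) -> 47  [called from sum_active, line 16]
  gauge_drift(5, 0) -> 0  [called from sum_active, line 19]
  sum_active([1, 12, 7, 5, 12, 3, 7]) -> 0  [called from main, line 25]
Log origins:
  1 — main, line 24
  2 — sum_active, line 15
  3 — bind_quota, line 7
  4 — bind_quota, line 11
  5 — sum_active, line 18
  6 — main, line 26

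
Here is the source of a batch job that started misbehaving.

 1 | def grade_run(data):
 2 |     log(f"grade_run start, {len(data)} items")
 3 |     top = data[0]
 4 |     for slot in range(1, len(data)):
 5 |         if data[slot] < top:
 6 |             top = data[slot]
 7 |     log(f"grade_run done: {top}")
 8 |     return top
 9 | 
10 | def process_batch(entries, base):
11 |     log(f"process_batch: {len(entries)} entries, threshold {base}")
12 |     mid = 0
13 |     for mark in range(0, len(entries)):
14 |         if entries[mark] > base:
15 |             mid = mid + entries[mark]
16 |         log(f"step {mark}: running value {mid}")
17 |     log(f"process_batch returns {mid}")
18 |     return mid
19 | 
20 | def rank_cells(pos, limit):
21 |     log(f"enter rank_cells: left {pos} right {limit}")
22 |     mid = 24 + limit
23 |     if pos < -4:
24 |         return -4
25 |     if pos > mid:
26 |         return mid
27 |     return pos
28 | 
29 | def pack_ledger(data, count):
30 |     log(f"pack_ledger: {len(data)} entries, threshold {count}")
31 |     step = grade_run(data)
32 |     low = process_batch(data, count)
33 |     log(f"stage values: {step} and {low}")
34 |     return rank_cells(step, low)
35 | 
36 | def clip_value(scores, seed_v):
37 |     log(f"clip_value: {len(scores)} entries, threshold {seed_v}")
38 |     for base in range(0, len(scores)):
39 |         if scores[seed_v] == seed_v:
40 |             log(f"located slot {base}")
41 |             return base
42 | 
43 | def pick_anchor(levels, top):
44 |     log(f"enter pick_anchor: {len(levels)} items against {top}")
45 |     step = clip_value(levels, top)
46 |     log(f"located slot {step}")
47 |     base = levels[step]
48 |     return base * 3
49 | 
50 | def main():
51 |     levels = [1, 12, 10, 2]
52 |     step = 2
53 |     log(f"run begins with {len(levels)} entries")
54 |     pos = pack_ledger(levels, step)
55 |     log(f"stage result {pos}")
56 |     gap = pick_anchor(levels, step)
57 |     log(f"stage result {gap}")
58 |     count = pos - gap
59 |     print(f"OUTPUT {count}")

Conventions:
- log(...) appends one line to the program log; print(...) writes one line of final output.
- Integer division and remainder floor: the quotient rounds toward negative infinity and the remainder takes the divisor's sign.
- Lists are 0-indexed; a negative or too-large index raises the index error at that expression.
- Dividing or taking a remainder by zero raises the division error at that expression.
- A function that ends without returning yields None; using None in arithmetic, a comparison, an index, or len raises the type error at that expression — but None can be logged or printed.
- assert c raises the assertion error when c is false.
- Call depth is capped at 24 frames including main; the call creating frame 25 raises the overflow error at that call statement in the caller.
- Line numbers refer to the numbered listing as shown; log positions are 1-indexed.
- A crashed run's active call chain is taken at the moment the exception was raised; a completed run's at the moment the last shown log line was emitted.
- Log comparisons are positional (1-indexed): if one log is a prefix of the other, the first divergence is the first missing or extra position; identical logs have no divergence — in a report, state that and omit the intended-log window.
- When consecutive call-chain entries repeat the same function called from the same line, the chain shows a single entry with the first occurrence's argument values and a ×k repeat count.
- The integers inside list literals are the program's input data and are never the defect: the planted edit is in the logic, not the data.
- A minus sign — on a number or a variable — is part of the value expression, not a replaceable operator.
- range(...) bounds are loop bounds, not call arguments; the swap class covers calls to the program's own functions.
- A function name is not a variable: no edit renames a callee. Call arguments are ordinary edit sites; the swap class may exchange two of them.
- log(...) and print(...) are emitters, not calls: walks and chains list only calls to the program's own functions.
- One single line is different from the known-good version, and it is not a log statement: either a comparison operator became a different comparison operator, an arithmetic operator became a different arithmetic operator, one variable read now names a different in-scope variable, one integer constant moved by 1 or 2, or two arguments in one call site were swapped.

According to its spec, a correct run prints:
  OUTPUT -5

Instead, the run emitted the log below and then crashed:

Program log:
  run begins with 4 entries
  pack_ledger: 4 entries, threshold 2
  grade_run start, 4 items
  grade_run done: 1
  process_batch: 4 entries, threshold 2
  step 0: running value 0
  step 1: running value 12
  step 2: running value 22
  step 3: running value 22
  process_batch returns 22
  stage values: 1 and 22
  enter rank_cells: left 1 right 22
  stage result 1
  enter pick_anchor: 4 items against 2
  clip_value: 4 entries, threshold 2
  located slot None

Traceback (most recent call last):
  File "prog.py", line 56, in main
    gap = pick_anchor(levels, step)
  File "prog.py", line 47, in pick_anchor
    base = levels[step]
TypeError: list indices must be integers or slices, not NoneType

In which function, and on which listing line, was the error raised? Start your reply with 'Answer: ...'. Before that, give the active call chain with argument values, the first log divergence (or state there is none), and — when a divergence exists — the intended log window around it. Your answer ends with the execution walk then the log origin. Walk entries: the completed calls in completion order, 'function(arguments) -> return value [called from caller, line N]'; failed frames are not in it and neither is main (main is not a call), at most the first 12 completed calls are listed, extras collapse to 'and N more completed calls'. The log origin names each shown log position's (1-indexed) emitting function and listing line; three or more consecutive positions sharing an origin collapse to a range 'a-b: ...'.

Answer: the error was raised in pick_anchor, line 47.
Core observation: At log position 16 the runs split — shown 'located slot None', but the working version logs 'located slot 3'.
Call chain: main -> pick_anchor([1, 12, 10, 2], 2) (called at line 56).
First divergence: position 16 — shown 'located slot None', intended 'located slot 3'.
Intended log window:
  14: enter pick_anchor: 4 items against 2
  15: clip_value: 4 entries, threshold 2
  16: located slot 3
  17: located slot 3
Execution walk:
  grade_run([1, 12, 10, 2]) -> 1  [called from pack_ledger, line 31]
  process_batch([1, 12, 10, 2], 2) -> 22  [called from pack_ledger, line 32]
  rank_cells(1, 22) -> 1  [called from pack_ledger, line 34]
  pack_ledger([1, 12, 10, 2], 2) -> 1  [called from main, line 54]
  clip_value([1, 12, 10, 2], 2) -> None  [called from pick_anchor, line 45]
Origin of each log line:
  1: logged in main at line 53
  2: logged in pack_ledger at line 30
  3: logged in grade_run at line 2
  4: logged in grade_run at line 7
  5: logged in process_batch at line 11
  6-9: logged in process_batch at line 16
  10: logged in process_batch at line 17
  11: logged in pack_ledger at line 33
  12: logged in rank_cells at line 21
  13: logged in main at line 55
  14: logged in pick_anchor at line 44
  15: logged in clip_value at line 37
  16: logged in pick_anchor at line 46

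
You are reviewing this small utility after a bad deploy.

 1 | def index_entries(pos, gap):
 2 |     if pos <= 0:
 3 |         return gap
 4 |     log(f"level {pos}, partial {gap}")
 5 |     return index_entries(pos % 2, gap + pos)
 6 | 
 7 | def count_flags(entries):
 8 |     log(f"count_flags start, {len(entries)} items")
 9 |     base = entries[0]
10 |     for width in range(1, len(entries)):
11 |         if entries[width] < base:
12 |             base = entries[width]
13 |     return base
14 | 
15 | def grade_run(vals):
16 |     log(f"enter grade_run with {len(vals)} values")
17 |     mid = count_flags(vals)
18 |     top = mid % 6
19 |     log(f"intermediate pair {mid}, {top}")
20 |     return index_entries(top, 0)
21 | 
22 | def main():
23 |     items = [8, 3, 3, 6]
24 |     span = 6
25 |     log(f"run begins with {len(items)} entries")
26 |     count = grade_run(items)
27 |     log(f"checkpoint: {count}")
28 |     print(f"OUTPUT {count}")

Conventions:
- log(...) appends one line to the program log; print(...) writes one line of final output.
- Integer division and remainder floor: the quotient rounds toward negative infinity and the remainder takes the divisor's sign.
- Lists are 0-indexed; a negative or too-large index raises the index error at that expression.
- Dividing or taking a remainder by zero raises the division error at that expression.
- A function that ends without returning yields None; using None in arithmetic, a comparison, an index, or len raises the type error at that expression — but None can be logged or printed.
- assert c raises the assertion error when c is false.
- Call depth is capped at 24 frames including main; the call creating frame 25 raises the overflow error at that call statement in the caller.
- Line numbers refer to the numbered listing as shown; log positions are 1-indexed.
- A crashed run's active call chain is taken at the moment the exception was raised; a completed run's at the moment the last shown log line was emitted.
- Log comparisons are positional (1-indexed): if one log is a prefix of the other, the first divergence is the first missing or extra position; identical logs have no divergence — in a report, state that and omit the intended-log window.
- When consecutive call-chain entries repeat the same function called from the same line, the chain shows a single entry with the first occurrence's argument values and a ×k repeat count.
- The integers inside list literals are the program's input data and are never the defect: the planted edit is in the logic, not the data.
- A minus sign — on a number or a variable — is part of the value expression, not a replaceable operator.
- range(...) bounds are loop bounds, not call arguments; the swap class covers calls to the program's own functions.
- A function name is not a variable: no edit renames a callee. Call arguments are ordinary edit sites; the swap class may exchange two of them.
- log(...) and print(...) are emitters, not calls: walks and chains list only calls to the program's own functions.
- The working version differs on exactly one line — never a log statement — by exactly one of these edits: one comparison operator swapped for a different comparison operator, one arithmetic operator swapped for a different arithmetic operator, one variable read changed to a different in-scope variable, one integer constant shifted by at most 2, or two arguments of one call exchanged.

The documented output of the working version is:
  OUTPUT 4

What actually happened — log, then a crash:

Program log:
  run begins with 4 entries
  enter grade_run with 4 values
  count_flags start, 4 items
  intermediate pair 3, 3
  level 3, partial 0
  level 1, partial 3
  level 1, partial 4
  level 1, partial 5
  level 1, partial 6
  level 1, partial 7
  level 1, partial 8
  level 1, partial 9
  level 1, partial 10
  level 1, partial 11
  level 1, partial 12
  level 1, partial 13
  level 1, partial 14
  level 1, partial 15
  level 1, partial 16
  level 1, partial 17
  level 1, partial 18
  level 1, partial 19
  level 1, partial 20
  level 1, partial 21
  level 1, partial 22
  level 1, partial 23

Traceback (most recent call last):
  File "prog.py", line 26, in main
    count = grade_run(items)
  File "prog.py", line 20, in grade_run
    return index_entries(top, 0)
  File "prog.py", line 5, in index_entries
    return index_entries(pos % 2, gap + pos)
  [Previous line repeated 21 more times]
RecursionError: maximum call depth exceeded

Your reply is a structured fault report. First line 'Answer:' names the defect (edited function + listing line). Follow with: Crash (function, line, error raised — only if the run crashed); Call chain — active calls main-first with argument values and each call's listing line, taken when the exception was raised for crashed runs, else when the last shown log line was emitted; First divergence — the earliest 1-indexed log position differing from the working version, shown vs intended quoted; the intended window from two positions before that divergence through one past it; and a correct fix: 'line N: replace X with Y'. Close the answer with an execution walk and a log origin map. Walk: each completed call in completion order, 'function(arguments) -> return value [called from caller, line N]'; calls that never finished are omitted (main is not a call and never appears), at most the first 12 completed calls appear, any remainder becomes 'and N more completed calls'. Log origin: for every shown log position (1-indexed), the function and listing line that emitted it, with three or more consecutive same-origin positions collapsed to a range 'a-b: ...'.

Answer: the defect is in index_entries at line 5.
The tell: The earliest visible damage is log position 7 — 'level 1, partial 4' rather than the intended 'checkpoint: 4'.
Crash: index_entries, line 5, RecursionError.
Call chain: main -> grade_run([8, 3, 3, 6]) (called at line 26) -> index_entries(3, 0) (called at line 20) -> index_entries(1, 3) (called at line 5) ×21.
First divergence: position 7; shown 'level 1, partial 4' vs intended 'checkpoint: 4'.
Intended log window:
  5: level 3, partial 0
  6: level 1, partial 3
  7: checkpoint: 4
Execution walk:
  count_flags([8, 3, 3, 6]) -> 3  [called from grade_run, line 17]
Log origin:
  1: emitted by main (line 25)
  2: emitted by grade_run (line 16)
  3: emitted by count_flags (line 8)
  4: emitted by grade_run (line 19)
  5-26: emitted by index_entries (line 4)
A correct fix: line 5: replace `%` with `-`.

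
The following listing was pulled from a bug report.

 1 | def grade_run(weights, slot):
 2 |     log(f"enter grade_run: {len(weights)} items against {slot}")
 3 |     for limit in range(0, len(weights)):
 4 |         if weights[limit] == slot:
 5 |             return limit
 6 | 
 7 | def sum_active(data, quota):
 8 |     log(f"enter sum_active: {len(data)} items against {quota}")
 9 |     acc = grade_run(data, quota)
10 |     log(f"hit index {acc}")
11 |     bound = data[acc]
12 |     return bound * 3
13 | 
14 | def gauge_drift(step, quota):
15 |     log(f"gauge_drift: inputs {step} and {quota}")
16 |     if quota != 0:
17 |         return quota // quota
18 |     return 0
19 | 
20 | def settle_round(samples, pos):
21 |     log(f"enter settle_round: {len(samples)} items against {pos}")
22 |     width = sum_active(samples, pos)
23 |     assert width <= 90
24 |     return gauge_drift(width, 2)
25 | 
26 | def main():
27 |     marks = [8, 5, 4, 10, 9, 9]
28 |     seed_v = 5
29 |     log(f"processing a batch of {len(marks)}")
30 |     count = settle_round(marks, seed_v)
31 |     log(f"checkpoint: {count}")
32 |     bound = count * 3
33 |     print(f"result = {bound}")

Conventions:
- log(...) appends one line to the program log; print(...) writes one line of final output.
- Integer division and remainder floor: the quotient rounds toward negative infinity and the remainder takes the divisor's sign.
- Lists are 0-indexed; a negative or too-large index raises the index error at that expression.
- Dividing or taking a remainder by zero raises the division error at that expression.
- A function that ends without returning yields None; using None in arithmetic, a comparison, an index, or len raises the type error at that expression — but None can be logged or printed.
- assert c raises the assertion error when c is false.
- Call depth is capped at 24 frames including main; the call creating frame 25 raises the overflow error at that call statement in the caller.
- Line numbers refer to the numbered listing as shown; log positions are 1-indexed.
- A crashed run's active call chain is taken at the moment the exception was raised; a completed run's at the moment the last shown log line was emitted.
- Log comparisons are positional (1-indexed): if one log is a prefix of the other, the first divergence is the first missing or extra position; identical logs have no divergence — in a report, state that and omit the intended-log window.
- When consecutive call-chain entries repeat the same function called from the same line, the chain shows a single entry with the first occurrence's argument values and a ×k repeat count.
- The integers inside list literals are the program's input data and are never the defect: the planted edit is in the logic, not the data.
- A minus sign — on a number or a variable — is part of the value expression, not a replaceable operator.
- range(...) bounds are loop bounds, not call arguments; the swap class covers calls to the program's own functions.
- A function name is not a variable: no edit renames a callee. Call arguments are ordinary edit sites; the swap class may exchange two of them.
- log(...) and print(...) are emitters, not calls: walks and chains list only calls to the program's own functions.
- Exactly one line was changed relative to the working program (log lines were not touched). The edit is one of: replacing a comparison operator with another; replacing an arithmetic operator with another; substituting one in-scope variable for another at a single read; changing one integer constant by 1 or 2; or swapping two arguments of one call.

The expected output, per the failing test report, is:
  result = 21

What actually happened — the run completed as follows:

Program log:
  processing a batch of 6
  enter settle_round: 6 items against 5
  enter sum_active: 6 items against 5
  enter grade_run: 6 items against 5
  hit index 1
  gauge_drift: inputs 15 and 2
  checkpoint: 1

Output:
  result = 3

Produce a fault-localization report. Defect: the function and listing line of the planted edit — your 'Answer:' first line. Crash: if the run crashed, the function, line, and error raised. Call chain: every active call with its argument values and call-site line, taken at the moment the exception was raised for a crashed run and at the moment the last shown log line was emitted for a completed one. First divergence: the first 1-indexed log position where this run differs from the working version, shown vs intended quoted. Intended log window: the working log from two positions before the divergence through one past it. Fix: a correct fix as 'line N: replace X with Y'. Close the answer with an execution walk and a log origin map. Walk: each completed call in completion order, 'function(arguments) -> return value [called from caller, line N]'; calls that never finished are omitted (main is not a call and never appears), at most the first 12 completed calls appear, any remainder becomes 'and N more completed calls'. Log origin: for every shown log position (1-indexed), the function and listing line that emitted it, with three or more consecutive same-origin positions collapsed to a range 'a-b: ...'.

Answer: the defect is in gauge_drift at line 17.
Core observation: At log position 7 the runs split — shown 'checkpoint: 1', but the working version logs 'checkpoint: 7'.
Call chain: main.
First divergence: position 7 — shown 'checkpoint: 1', intended 'checkpoint: 7'.
Intended log window:
  5: hit index 1
  6: gauge_drift: inputs 15 and 2
  7: checkpoint: 7
Execution walk:
  grade_run([8, 5, 4, 10, 9, 9], 5) -> 1  [called from sum_active, line 9]
  sum_active([8, 5, 4, 10, 9, 9], 5) -> 15  [called from settle_round, line 22]
  gauge_drift(15, 2) -> 1  [called from settle_round, line 24]
  settle_round([8, 5, 4, 10, 9, 9], 5) -> 1  [called from main, line 30]
Log origins:
  1: emitted by main (line 29)
  2: emitted by settle_round (line 21)
  3: emitted by sum_active (line 8)
  4: emitted by grade_run (line 2)
  5: emitted by sum_active (line 10)
  6: emitted by gauge_drift (line 15)
  7: emitted by main (line 31)
A correct fix: line 17: replace `quota // quota` with `step // quota`.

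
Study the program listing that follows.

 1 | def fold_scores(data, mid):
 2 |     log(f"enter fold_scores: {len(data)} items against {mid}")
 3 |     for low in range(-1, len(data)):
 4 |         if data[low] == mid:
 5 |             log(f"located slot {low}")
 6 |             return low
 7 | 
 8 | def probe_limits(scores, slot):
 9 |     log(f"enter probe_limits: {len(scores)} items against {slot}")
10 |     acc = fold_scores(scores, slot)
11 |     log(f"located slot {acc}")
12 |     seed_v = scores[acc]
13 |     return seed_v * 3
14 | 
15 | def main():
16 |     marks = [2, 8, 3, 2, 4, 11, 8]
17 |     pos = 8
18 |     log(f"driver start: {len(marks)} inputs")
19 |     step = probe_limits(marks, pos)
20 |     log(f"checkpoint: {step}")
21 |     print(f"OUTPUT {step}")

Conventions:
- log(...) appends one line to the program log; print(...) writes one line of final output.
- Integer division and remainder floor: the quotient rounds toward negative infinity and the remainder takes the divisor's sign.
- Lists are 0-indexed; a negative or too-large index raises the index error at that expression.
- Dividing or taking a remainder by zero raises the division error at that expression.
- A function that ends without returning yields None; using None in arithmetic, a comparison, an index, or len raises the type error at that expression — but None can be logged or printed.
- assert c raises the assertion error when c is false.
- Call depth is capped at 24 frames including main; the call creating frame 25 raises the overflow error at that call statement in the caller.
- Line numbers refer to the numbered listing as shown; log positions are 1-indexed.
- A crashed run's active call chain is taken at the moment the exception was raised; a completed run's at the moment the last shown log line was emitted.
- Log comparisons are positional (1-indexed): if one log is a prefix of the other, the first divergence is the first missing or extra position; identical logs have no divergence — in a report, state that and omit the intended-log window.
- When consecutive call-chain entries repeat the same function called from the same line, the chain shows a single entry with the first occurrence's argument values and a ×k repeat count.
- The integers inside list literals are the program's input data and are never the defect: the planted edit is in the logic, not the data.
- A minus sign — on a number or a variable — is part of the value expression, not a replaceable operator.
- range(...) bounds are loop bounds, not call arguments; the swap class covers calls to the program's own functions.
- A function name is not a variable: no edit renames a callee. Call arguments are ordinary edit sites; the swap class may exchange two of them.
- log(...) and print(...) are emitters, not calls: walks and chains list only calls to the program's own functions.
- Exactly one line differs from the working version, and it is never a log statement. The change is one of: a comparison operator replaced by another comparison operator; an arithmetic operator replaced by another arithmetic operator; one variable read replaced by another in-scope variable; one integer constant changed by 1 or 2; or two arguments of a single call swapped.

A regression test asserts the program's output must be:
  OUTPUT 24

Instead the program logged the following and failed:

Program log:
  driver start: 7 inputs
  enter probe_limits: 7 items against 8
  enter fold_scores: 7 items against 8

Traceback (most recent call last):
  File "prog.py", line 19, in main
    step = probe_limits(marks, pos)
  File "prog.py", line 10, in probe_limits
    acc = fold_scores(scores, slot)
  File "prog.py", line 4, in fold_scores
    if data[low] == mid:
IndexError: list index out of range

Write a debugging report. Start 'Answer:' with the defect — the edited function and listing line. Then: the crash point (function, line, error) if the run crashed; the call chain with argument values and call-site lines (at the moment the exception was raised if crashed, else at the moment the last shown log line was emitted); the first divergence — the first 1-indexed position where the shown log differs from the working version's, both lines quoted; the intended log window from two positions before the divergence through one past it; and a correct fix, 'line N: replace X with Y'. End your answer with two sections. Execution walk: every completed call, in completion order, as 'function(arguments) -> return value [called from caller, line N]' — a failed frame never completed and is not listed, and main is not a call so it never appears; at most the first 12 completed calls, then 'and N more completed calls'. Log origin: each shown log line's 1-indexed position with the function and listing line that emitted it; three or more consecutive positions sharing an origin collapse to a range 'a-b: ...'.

Answer: the defect is in fold_scores at line 3.
Core observation: After 3 matching log lines the faulty run goes silent, while the working version continues with 'located slot 1'.
Crash: fold_scores, line 4, IndexError.
Call chain: main -> probe_limits([2, 8, 3, 2, 4, 11, 8], 8) (called at line 19) -> fold_scores([2, 8, 3, 2, 4, 11, 8], 8) (called at line 10).
First divergence: position 4 — the faulty run's log ends after 3 lines; the working version continues with 'located slot 1'.
Intended log window:
  2: enter probe_limits: 7 items against 8
  3: enter fold_scores: 7 items against 8
  4: located slot 1
  5: located slot 1
Execution walk:
  (no call completed)
Log origins:
  1: from main, line 18
  2: from probe_limits, line 9
  3: from fold_scores, line 2
A correct fix: line 3: replace `-1` with `0`.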